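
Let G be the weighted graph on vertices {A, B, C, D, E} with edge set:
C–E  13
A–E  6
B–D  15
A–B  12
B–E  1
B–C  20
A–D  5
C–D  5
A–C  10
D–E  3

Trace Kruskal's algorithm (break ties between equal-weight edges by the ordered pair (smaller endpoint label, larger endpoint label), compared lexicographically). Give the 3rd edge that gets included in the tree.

A-D

Kruskal: consider edges lightest-first.
B–E (1): add. Components now {A} {B,E} {C} {D}
D–E (3): add. Components now {A} {B,D,E} {C}
A–D (5): add. Components now {A,B,D,E} {C}
C–D (5): add. Components now {A,B,C,D,E}
The 3rd edge added is A–D.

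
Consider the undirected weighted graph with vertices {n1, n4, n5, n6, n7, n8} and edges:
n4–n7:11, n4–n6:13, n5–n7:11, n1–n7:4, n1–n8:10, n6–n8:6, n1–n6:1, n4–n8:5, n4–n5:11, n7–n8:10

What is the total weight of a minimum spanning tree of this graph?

27

Prim, starting at n8.
Step 1: cheapest edge leaving the tree is n4–n8 (5); add n4.
Step 2: cheapest edge leaving the tree is n6–n8 (6); add n6.
Step 3: cheapest edge leaving the tree is n1–n6 (1); add n1.
Step 4: cheapest edge leaving the tree is n1–n7 (4); add n7.
Step 5: cheapest edge leaving the tree is n4–n5 (11); add n5.
MST edges: n4–n8, n6–n8, n1–n6, n1–n7, n4–n5; total weight 5+6+1+4+11 = 27.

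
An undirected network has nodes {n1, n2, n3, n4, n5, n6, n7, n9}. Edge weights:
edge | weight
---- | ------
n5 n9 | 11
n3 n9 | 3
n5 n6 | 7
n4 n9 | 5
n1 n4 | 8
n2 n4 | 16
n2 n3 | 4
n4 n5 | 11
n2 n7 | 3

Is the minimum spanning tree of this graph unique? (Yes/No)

Kruskal's algorithm — process edges by increasing weight (ties by edge label):
n2 n7 (3): add — endpoints in different components.
n3 n9 (3): add — endpoints in different components.
n2 n3 (4): add — endpoints in different components.
n4 n9 (5): add — endpoints in different components.
n5 n6 (7): add — endpoints in different components.
n1 n4 (8): add — endpoints in different components.
n4 n5 (11): add — endpoints in different components.
Non-tree edge n5 n9 has weight 11, equal to the heaviest edge on its tree cycle — swapping gives another MST of the same weight. Not unique.

No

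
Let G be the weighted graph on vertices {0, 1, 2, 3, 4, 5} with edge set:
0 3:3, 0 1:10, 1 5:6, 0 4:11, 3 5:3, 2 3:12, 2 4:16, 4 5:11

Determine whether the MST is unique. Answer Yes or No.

Sort edges by weight, then run Kruskal:
0 3 (3): add — endpoints in different components.
3 5 (3): add — endpoints in different components.
1 5 (6): add — endpoints in different components.
0 1 (10): skip — 0 and 1 already connected.
0 4 (11): add — endpoints in different components.
4 5 (11): skip — 4 and 5 already connected.
2 3 (12): add — endpoints in different components.
Non-tree edge 4 5 has weight 11, equal to the heaviest edge on its tree cycle — swapping gives another MST of the same weight. Not unique.

No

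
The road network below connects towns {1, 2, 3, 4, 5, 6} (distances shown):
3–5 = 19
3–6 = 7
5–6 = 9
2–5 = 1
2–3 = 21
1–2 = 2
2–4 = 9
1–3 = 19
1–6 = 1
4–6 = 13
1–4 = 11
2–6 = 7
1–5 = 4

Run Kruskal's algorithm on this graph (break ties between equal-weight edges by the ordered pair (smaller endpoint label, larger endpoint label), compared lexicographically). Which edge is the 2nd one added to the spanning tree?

Kruskal's algorithm — process edges by increasing weight (ties by edge label):
1–6 (1): add — endpoints in different components.
2–5 (1): add — endpoints in different components.
1–2 (2): add — endpoints in different components.
1–5 (4): skip — 1 and 5 already connected.
2–6 (7): skip — 2 and 6 already connected.
3–6 (7): add — endpoints in different components.
2–4 (9): add — endpoints in different components.
The 2nd edge added is 2–5.

2-5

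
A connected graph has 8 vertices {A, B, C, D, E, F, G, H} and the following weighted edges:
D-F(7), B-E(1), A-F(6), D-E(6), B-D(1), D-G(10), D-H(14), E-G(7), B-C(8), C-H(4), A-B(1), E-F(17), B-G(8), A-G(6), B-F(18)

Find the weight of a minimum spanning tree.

Kruskal: consider edges lightest-first.
A-B (1): add — endpoints in different components.
B-D (1): add — endpoints in different components.
B-E (1): add — endpoints in different components.
C-H (4): add — endpoints in different components.
A-F (6): add — endpoints in different components.
A-G (6): add — endpoints in different components.
D-E (6): skip — D and E already connected.
D-F (7): skip — D and F already connected.
E-G (7): skip — E and G already connected.
B-C (8): add — endpoints in different components.
MST edges: A-B, B-D, B-E, C-H, A-F, A-G, B-C; total weight 1+1+1+4+6+6+8 = 27.

27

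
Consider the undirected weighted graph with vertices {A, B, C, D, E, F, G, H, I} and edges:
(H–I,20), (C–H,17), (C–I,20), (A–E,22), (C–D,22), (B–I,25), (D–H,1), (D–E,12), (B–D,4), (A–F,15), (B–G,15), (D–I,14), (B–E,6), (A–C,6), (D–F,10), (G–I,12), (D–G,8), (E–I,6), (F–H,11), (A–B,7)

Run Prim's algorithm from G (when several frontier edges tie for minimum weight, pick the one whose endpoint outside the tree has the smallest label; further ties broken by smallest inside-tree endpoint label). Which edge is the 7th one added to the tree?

A-C

Prim, starting at G.
Step 1: cheapest edge leaving the tree is D–G (8); add D.
Step 2: cheapest edge leaving the tree is D–H (1); add H.
Step 3: cheapest edge leaving the tree is B–D (4); add B.
Step 4: cheapest edge leaving the tree is B–E (6); add E.
Step 5: cheapest edge leaving the tree is E–I (6); add I.
Step 6: cheapest edge leaving the tree is A–B (7); add A.
Step 7: cheapest edge leaving the tree is A–C (6); add C.
Step 8: cheapest edge leaving the tree is D–F (10); add F.
The 7th edge added is A–C.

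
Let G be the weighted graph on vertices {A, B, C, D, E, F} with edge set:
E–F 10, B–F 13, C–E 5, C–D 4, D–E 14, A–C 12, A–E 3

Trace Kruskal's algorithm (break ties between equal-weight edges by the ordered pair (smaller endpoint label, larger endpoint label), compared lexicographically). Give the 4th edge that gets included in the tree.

E-F

Kruskal's algorithm — process edges by increasing weight (ties by edge label):
A–E (3): add — endpoints in different components.
C–D (4): add — endpoints in different components.
C–E (5): add — endpoints in different components.
E–F (10): add — endpoints in different components.
A–C (12): skip — A and C already connected.
B–F (13): add — endpoints in different components.
The 4th edge added is E–F.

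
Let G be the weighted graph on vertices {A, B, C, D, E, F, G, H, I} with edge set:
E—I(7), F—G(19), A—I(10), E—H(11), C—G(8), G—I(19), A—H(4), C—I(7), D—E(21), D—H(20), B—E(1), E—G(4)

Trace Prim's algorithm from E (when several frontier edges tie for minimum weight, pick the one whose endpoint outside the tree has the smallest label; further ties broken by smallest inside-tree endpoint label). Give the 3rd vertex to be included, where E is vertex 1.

Prim's algorithm from E:
Step 1: cheapest edge leaving the tree is B—E (1); add B.
Step 2: cheapest edge leaving the tree is E—G (4); add G.
Step 3: cheapest edge leaving the tree is E—I (7); add I.
Step 4: cheapest edge leaving the tree is C—I (7); add C.
Step 5: cheapest edge leaving the tree is A—I (10); add A.
Step 6: cheapest edge leaving the tree is A—H (4); add H.
Step 7: cheapest edge leaving the tree is F—G (19); add F.
Step 8: cheapest edge leaving the tree is D—H (20); add D.
Vertex order: E, B, G, I, C, A, H, F, D. The 3rd vertex is G.

G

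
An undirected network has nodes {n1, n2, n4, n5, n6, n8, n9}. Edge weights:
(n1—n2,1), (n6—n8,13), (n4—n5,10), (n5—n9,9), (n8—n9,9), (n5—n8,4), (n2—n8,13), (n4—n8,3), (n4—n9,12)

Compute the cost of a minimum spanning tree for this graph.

Prim, starting at n4.
Step 1: cheapest edge leaving the tree is n4—n8 (3); add n8.
Step 2: cheapest edge leaving the tree is n5—n8 (4); add n5.
Step 3: cheapest edge leaving the tree is n5—n9 (9); add n9.
Step 4: cheapest edge leaving the tree is n2—n8 (13); add n2.
Step 5: cheapest edge leaving the tree is n1—n2 (1); add n1.
Step 6: cheapest edge leaving the tree is n6—n8 (13); add n6.
MST edges: n4—n8, n5—n8, n5—n9, n2—n8, n1—n2, n6—n8; total weight 3+4+9+13+1+13 = 43.

43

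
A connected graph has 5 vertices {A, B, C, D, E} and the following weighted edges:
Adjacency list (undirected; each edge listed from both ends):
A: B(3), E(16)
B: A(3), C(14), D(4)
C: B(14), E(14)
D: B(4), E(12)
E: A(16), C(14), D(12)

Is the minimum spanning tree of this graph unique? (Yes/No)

Kruskal: consider edges lightest-first.
A—B (3): add. Components now {A,B} {C} {D} {E}
B—D (4): add. Components now {A,B,D} {C} {E}
D—E (12): add. Components now {A,B,D,E} {C}
B—C (14): add. Components now {A,B,C,D,E}
Non-tree edge C—E has weight 14, equal to the heaviest edge on its tree cycle — swapping gives another MST of the same weight. Not unique.

No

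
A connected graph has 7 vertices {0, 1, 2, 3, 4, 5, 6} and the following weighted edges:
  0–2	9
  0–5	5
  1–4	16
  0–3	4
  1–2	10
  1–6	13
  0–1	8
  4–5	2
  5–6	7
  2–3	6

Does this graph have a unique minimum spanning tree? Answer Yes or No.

Sort edges by weight, then run Kruskal:
4–5 (2): add — endpoints in different components.
0–3 (4): add — endpoints in different components.
0–5 (5): add — endpoints in different components.
2–3 (6): add — endpoints in different components.
5–6 (7): add — endpoints in different components.
0–1 (8): add — endpoints in different components.
Every non-tree edge has weight strictly greater than the heaviest edge on the tree path between its endpoints, so the MST is unique.

Yes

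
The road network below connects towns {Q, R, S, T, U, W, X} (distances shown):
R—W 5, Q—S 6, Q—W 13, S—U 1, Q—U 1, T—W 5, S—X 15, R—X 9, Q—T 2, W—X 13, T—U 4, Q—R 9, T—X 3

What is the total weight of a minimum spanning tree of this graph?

17

Prim, starting at X.
Step 1: frontier [T—X 3, R—X 9, W—X 13, S—X 15] → take T—X (3); add T.
Step 2: frontier [Q—T 2, T—U 4, T—W 5, R—X 9, W—X 13, S—X 15] → take Q—T (2); add Q.
Step 3: frontier [Q—U 1, Q—S 6, Q—R 9, Q—W 13, T—U 4, T—W 5, R—X 9, W—X 13, S—X 15] → take Q—U (1); add U.
Step 4: frontier [Q—S 6, Q—R 9, Q—W 13, T—W 5, S—U 1, R—X 9, W—X 13, S—X 15] → take S—U (1); add S.
Step 5: frontier [Q—R 9, Q—W 13, T—W 5, R—X 9, W—X 13] → take T—W (5); add W.
Step 6: frontier [Q—R 9, R—W 5, R—X 9] → take R—W (5); add R.
MST edges: T—X, Q—T, Q—U, S—U, T—W, R—W; total weight 3+2+1+1+5+5 = 17.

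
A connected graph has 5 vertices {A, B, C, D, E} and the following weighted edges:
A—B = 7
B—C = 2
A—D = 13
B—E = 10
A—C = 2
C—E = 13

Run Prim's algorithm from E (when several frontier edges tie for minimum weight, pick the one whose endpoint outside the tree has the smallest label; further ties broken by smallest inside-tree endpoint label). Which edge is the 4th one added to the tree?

A-D

Prim's algorithm from E:
Step 1: cheapest edge leaving the tree is B—E (10); add B.
Step 2: cheapest edge leaving the tree is B—C (2); add C.
Step 3: cheapest edge leaving the tree is A—C (2); add A.
Step 4: cheapest edge leaving the tree is A—D (13); add D.
The 4th edge added is A—D.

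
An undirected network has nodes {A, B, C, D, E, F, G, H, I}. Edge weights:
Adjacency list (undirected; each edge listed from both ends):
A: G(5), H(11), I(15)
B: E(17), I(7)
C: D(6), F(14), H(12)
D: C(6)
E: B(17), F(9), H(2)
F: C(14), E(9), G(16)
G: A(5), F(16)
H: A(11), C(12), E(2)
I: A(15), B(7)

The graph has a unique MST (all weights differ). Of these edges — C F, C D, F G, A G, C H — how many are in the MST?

Sort edges by weight, then run Kruskal:
E H (2): add — endpoints in different components.
A G (5): add — endpoints in different components.
C D (6): add — endpoints in different components.
B I (7): add — endpoints in different components.
E F (9): add — endpoints in different components.
A H (11): add — endpoints in different components.
C H (12): add — endpoints in different components.
C F (14): skip — C and F already connected.
A I (15): add — endpoints in different components.
MST edge set: {E H, A G, C D, B I, E F, A H, C H, A I}.
Of the listed edges, {C D, A G, C H} are in the MST → 3.

3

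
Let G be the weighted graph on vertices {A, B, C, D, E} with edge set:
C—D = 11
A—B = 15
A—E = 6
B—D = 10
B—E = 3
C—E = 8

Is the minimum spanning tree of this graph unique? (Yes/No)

Kruskal: consider edges lightest-first.
B—E (3): add — endpoints in different components.
A—E (6): add — endpoints in different components.
C—E (8): add — endpoints in different components.
B—D (10): add — endpoints in different components.
Every non-tree edge has weight strictly greater than the heaviest edge on the tree path between its endpoints, so the MST is unique.

Yes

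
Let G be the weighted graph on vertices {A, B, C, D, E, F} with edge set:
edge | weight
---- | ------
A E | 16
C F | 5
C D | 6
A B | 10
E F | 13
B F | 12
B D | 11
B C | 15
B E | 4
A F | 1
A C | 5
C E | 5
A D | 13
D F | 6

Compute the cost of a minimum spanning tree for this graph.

Prim, starting at A.
Step 1: cheapest edge leaving the tree is A F (1); add F.
Step 2: cheapest edge leaving the tree is A C (5); add C.
Step 3: cheapest edge leaving the tree is C E (5); add E.
Step 4: cheapest edge leaving the tree is B E (4); add B.
Step 5: cheapest edge leaving the tree is C D (6); add D.
MST edges: A F, A C, C E, B E, C D; total weight 1+5+5+4+6 = 21.

21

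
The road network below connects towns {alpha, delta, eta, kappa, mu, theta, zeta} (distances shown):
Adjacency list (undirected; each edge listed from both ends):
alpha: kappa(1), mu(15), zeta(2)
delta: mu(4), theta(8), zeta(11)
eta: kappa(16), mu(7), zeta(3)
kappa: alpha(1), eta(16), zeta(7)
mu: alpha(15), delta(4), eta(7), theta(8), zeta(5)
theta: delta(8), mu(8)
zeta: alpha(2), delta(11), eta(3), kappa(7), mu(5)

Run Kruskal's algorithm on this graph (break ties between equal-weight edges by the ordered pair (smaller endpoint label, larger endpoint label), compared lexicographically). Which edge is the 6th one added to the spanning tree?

Kruskal: consider edges lightest-first.
alpha–kappa (1): add — endpoints in different components.
alpha–zeta (2): add — endpoints in different components.
eta–zeta (3): add — endpoints in different components.
delta–mu (4): add — endpoints in different components.
mu–zeta (5): add — endpoints in different components.
eta–mu (7): skip — eta and mu already connected.
kappa–zeta (7): skip — kappa and zeta already connected.
delta–theta (8): add — endpoints in different components.
The 6th edge added is delta–theta.

delta-theta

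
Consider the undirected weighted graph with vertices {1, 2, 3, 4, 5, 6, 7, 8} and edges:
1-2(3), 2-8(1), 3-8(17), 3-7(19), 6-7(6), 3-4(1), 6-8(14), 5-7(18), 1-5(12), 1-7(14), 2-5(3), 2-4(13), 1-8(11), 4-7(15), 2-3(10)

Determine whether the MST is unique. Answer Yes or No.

Kruskal: consider edges lightest-first.
2-8 (1): add — endpoints in different components.
3-4 (1): add — endpoints in different components.
1-2 (3): add — endpoints in different components.
2-5 (3): add — endpoints in different components.
6-7 (6): add — endpoints in different components.
2-3 (10): add — endpoints in different components.
1-8 (11): skip — 1 and 8 already connected.
1-5 (12): skip — 1 and 5 already connected.
2-4 (13): skip — 2 and 4 already connected.
1-7 (14): add — endpoints in different components.
Non-tree edge 6-8 has weight 14, equal to the heaviest edge on its tree cycle — swapping gives another MST of the same weight. Not unique.

No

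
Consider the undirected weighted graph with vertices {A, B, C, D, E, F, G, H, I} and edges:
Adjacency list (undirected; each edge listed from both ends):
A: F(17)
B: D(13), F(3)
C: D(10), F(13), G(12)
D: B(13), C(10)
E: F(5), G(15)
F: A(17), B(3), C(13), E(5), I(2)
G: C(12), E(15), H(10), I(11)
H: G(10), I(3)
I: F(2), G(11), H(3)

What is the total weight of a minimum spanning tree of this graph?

Grow the tree from F using Prim:
Step 1: cheapest edge leaving the tree is F I (2); add I.
Step 2: cheapest edge leaving the tree is B F (3); add B.
Step 3: cheapest edge leaving the tree is H I (3); add H.
Step 4: cheapest edge leaving the tree is E F (5); add E.
Step 5: cheapest edge leaving the tree is G H (10); add G.
Step 6: cheapest edge leaving the tree is C G (12); add C.
Step 7: cheapest edge leaving the tree is C D (10); add D.
Step 8: cheapest edge leaving the tree is A F (17); add A.
MST edges: F I, B F, H I, E F, G H, C G, C D, A F; total weight 2+3+3+5+10+12+10+17 = 62.

62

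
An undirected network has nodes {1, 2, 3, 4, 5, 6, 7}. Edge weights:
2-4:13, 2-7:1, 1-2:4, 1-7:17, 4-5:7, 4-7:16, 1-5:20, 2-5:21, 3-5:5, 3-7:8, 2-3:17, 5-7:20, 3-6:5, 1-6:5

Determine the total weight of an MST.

27

Grow the tree from 5 using Prim:
Step 1: cheapest edge leaving the tree is 3-5 (5); add 3.
Step 2: cheapest edge leaving the tree is 3-6 (5); add 6.
Step 3: cheapest edge leaving the tree is 1-6 (5); add 1.
Step 4: cheapest edge leaving the tree is 1-2 (4); add 2.
Step 5: cheapest edge leaving the tree is 2-7 (1); add 7.
Step 6: cheapest edge leaving the tree is 4-5 (7); add 4.
MST edges: 3-5, 3-6, 1-6, 1-2, 2-7, 4-5; total weight 5+5+5+4+1+7 = 27.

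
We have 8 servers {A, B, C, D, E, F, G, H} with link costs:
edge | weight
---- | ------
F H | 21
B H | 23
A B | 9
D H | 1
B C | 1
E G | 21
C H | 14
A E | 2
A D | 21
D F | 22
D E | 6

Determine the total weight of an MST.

Prim's algorithm from F:
Step 1: cheapest edge leaving the tree is F H (21); add H.
Step 2: cheapest edge leaving the tree is D H (1); add D.
Step 3: cheapest edge leaving the tree is D E (6); add E.
Step 4: cheapest edge leaving the tree is A E (2); add A.
Step 5: cheapest edge leaving the tree is A B (9); add B.
Step 6: cheapest edge leaving the tree is B C (1); add C.
Step 7: cheapest edge leaving the tree is E G (21); add G.
MST edges: F H, D H, D E, A E, A B, B C, E G; total weight 21+1+6+2+9+1+21 = 61.

61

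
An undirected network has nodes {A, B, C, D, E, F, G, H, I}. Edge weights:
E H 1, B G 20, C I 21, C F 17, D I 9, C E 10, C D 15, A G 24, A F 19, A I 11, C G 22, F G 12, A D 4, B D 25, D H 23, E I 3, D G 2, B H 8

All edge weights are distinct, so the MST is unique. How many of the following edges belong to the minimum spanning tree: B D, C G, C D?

Kruskal's algorithm — process edges by increasing weight (ties by edge label):
E H (1): add — endpoints in different components.
D G (2): add — endpoints in different components.
E I (3): add — endpoints in different components.
A D (4): add — endpoints in different components.
B H (8): add — endpoints in different components.
D I (9): add — endpoints in different components.
C E (10): add — endpoints in different components.
A I (11): skip — A and I already connected.
F G (12): add — endpoints in different components.
MST edge set: {E H, D G, E I, A D, B H, D I, C E, F G}.
Of the listed edges, {} are in the MST → 0.

0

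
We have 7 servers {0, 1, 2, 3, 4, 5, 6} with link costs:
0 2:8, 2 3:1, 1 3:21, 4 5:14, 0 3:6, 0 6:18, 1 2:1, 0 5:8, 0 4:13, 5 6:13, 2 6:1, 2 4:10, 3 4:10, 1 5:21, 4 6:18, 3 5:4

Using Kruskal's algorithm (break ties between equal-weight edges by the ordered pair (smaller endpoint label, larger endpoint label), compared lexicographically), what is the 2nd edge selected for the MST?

2-3

Kruskal's algorithm — process edges by increasing weight (ties by edge label):
1 2 (1): add — endpoints in different components.
2 3 (1): add — endpoints in different components.
2 6 (1): add — endpoints in different components.
3 5 (4): add — endpoints in different components.
0 3 (6): add — endpoints in different components.
0 2 (8): skip — 0 and 2 already connected.
0 5 (8): skip — 0 and 5 already connected.
2 4 (10): add — endpoints in different components.
The 2nd edge added is 2 3.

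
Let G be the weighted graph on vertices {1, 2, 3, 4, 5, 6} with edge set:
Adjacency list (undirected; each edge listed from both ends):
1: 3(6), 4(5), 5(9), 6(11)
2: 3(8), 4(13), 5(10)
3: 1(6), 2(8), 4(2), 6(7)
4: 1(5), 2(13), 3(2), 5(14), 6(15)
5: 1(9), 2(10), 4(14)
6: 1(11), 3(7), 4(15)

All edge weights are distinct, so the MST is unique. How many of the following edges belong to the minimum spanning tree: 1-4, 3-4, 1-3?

Sort edges by weight, then run Kruskal:
3-4 (2): add. Components now {1} {2} {3,4} {5} {6}
1-4 (5): add. Components now {1,3,4} {2} {5} {6}
1-3 (6): skip — 1 and 3 already connected.
3-6 (7): add. Components now {1,3,4,6} {2} {5}
2-3 (8): add. Components now {1,2,3,4,6} {5}
1-5 (9): add. Components now {1,2,3,4,5,6}
MST edge set: {3-4, 1-4, 3-6, 2-3, 1-5}.
Of the listed edges, {1-4, 3-4} are in the MST → 2.

2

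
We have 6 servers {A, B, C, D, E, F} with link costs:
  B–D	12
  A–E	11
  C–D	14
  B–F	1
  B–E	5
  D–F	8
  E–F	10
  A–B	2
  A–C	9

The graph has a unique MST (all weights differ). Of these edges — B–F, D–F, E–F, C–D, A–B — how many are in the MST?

3

Sort edges by weight, then run Kruskal:
B–F (1): add. Components now {A} {B,F} {C} {D} {E}
A–B (2): add. Components now {A,B,F} {C} {D} {E}
B–E (5): add. Components now {A,B,E,F} {C} {D}
D–F (8): add. Components now {A,B,D,E,F} {C}
A–C (9): add. Components now {A,B,C,D,E,F}
MST edge set: {B–F, A–B, B–E, D–F, A–C}.
Of the listed edges, {B–F, D–F, A–B} are in the MST → 3.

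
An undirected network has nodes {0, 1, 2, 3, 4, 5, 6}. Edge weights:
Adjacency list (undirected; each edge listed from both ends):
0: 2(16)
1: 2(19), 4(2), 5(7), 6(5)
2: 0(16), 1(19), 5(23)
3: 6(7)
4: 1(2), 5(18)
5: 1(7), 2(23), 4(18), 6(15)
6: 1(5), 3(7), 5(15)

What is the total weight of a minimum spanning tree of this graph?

56

Prim, starting at 2.
Step 1: frontier [0—2 16, 1—2 19, 2—5 23] → take 0—2 (16); add 0.
Step 2: frontier [1—2 19, 2—5 23] → take 1—2 (19); add 1.
Step 3: frontier [1—4 2, 1—6 5, 1—5 7, 2—5 23] → take 1—4 (2); add 4.
Step 4: frontier [1—6 5, 1—5 7, 2—5 23, 4—5 18] → take 1—6 (5); add 6.
Step 5: frontier [1—5 7, 2—5 23, 4—5 18, 3—6 7, 5—6 15] → take 3—6 (7); add 3.
Step 6: frontier [1—5 7, 2—5 23, 4—5 18, 5—6 15] → take 1—5 (7); add 5.
MST edges: 0—2, 1—2, 1—4, 1—6, 3—6, 1—5; total weight 16+19+2+5+7+7 = 56.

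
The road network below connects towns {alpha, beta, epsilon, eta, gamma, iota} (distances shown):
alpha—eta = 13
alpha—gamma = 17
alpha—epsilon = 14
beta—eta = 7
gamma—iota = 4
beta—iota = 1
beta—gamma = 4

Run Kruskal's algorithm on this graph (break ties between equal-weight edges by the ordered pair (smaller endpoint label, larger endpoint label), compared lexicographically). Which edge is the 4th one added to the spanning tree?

alpha-eta

Sort edges by weight, then run Kruskal:
beta—iota (1): add. Components now {beta,iota} {gamma} {alpha} {epsilon} {eta}
beta—gamma (4): add. Components now {beta,gamma,iota} {alpha} {epsilon} {eta}
gamma—iota (4): skip — iota and gamma already connected.
beta—eta (7): add. Components now {beta,eta,gamma,iota} {alpha} {epsilon}
alpha—eta (13): add. Components now {alpha,beta,eta,gamma,iota} {epsilon}
alpha—epsilon (14): add. Components now {alpha,beta,epsilon,eta,gamma,iota}
The 4th edge added is alpha—eta.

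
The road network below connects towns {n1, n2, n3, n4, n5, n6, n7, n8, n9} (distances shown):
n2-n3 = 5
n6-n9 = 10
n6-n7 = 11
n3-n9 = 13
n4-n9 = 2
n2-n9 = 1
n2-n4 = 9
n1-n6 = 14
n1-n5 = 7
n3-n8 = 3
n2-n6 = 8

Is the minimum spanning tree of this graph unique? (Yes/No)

Yes

Kruskal: consider edges lightest-first.
n2-n9 (1): add — endpoints in different components.
n4-n9 (2): add — endpoints in different components.
n3-n8 (3): add — endpoints in different components.
n2-n3 (5): add — endpoints in different components.
n1-n5 (7): add — endpoints in different components.
n2-n6 (8): add — endpoints in different components.
n2-n4 (9): skip — n4 and n2 already connected.
n6-n9 (10): skip — n9 and n6 already connected.
n6-n7 (11): add — endpoints in different components.
n3-n9 (13): skip — n9 and n3 already connected.
n1-n6 (14): add — endpoints in different components.
Every non-tree edge has weight strictly greater than the heaviest edge on the tree path between its endpoints, so the MST is unique.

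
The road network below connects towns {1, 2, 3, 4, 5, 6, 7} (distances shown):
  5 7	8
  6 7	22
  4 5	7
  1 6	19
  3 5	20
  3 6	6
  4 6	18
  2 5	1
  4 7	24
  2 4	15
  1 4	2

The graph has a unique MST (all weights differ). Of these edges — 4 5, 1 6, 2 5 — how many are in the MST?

Kruskal: consider edges lightest-first.
2 5 (1): add — endpoints in different components.
1 4 (2): add — endpoints in different components.
3 6 (6): add — endpoints in different components.
4 5 (7): add — endpoints in different components.
5 7 (8): add — endpoints in different components.
2 4 (15): skip — 2 and 4 already connected.
4 6 (18): add — endpoints in different components.
MST edge set: {2 5, 1 4, 3 6, 4 5, 5 7, 4 6}.
Of the listed edges, {4 5, 2 5} are in the MST → 2.

2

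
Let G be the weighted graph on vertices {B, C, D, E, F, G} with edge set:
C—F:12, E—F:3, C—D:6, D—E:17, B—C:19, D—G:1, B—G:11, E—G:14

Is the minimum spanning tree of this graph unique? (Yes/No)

Yes

Sort edges by weight, then run Kruskal:
D—G (1): add — endpoints in different components.
E—F (3): add — endpoints in different components.
C—D (6): add — endpoints in different components.
B—G (11): add — endpoints in different components.
C—F (12): add — endpoints in different components.
Every non-tree edge has weight strictly greater than the heaviest edge on the tree path between its endpoints, so the MST is unique.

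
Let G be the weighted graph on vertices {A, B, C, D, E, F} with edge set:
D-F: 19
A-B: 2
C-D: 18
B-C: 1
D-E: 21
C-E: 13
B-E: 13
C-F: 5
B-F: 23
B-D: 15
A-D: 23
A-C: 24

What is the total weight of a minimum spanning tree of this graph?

36

Grow the tree from B using Prim:
Step 1: cheapest edge leaving the tree is B-C (1); add C.
Step 2: cheapest edge leaving the tree is A-B (2); add A.
Step 3: cheapest edge leaving the tree is C-F (5); add F.
Step 4: cheapest edge leaving the tree is B-E (13); add E.
Step 5: cheapest edge leaving the tree is B-D (15); add D.
MST edges: B-C, A-B, C-F, B-E, B-D; total weight 1+2+5+13+15 = 36.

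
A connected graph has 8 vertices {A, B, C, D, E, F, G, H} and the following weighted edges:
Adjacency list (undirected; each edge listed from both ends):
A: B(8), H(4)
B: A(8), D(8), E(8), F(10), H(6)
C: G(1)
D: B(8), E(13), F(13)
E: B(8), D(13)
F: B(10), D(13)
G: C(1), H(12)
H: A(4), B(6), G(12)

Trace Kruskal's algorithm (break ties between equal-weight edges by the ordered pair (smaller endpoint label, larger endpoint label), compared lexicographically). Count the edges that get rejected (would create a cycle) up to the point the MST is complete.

Sort edges by weight, then run Kruskal:
C—G (1): add — endpoints in different components.
A—H (4): add — endpoints in different components.
B—H (6): add — endpoints in different components.
A—B (8): skip — A and B already connected.
B—D (8): add — endpoints in different components.
B—E (8): add — endpoints in different components.
B—F (10): add — endpoints in different components.
G—H (12): add — endpoints in different components.
Edges rejected before the tree was complete: 1.

1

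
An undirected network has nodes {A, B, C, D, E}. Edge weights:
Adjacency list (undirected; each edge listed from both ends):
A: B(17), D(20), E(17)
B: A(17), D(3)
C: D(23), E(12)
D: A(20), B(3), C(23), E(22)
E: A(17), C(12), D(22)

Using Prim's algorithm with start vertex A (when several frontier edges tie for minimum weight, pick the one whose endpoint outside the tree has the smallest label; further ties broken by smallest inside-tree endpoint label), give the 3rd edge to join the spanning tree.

Grow the tree from A using Prim:
Step 1: frontier [A–B 17, A–E 17, A–D 20] → take A–B (17); add B.
Step 2: frontier [A–E 17, A–D 20, B–D 3] → take B–D (3); add D.
Step 3: frontier [A–E 17, D–E 22, C–D 23] → take A–E (17); add E.
Step 4: frontier [C–D 23, C–E 12] → take C–E (12); add C.
The 3rd edge added is A–E.

A-E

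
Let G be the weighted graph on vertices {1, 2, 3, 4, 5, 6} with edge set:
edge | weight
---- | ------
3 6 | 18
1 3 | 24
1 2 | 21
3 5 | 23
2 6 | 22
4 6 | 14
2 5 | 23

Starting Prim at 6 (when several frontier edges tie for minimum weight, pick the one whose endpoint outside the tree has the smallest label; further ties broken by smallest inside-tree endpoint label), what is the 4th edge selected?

Prim's algorithm from 6:
Step 1: cheapest edge leaving the tree is 4 6 (14); add 4.
Step 2: cheapest edge leaving the tree is 3 6 (18); add 3.
Step 3: cheapest edge leaving the tree is 2 6 (22); add 2.
Step 4: cheapest edge leaving the tree is 1 2 (21); add 1.
Step 5: cheapest edge leaving the tree is 2 5 (23); add 5.
The 4th edge added is 1 2.

1-2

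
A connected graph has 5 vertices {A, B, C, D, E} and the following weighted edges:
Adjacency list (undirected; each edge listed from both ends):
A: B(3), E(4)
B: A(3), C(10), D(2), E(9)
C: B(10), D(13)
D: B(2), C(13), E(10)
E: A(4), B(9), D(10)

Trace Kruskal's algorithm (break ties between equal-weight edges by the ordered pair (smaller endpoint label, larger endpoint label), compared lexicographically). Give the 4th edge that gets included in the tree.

Kruskal's algorithm — process edges by increasing weight (ties by edge label):
B D (2): add. Components now {A} {B,D} {C} {E}
A B (3): add. Components now {A,B,D} {C} {E}
A E (4): add. Components now {A,B,D,E} {C}
B E (9): skip — B and E already connected.
B C (10): add. Components now {A,B,C,D,E}
The 4th edge added is B C.

B-C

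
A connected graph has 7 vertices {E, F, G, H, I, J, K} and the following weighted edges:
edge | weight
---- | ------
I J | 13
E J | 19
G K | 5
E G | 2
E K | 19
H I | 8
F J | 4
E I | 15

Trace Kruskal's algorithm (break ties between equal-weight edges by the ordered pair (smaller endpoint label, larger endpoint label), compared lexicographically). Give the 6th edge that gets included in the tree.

E-I

Kruskal: consider edges lightest-first.
E G (2): add. Components now {E,G} {F} {H} {I} {J} {K}
F J (4): add. Components now {E,G} {F,J} {H} {I} {K}
G K (5): add. Components now {E,G,K} {F,J} {H} {I}
H I (8): add. Components now {E,G,K} {F,J} {H,I}
I J (13): add. Components now {E,G,K} {F,H,I,J}
E I (15): add. Components now {E,F,G,H,I,J,K}
The 6th edge added is E I.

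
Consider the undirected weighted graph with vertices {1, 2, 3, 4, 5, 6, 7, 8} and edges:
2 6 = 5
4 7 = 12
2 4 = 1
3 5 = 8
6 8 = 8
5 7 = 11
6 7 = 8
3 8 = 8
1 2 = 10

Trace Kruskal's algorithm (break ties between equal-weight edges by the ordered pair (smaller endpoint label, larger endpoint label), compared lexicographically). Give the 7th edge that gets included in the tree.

1-2

Kruskal: consider edges lightest-first.
2 4 (1): add — endpoints in different components.
2 6 (5): add — endpoints in different components.
3 5 (8): add — endpoints in different components.
3 8 (8): add — endpoints in different components.
6 7 (8): add — endpoints in different components.
6 8 (8): add — endpoints in different components.
1 2 (10): add — endpoints in different components.
The 7th edge added is 1 2.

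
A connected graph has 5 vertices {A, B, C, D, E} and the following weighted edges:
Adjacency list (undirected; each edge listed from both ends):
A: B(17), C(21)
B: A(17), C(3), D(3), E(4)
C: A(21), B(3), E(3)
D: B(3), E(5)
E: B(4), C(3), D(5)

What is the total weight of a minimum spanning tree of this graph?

Kruskal: consider edges lightest-first.
B–C (3): add — endpoints in different components.
B–D (3): add — endpoints in different components.
C–E (3): add — endpoints in different components.
B–E (4): skip — B and E already connected.
D–E (5): skip — D and E already connected.
A–B (17): add — endpoints in different components.
MST edges: B–C, B–D, C–E, A–B; total weight 3+3+3+17 = 26.

26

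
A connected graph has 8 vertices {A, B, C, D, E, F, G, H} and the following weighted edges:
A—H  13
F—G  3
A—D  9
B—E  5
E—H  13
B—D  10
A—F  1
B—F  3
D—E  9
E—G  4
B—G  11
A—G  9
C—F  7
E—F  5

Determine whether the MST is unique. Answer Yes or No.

Kruskal's algorithm — process edges by increasing weight (ties by edge label):
A—F (1): add — endpoints in different components.
B—F (3): add — endpoints in different components.
F—G (3): add — endpoints in different components.
E—G (4): add — endpoints in different components.
B—E (5): skip — B and E already connected.
E—F (5): skip — E and F already connected.
C—F (7): add — endpoints in different components.
A—D (9): add — endpoints in different components.
A—G (9): skip — A and G already connected.
D—E (9): skip — D and E already connected.
B—D (10): skip — B and D already connected.
B—G (11): skip — B and G already connected.
A—H (13): add — endpoints in different components.
Non-tree edge E—H has weight 13, equal to the heaviest edge on its tree cycle — swapping gives another MST of the same weight. Not unique.

No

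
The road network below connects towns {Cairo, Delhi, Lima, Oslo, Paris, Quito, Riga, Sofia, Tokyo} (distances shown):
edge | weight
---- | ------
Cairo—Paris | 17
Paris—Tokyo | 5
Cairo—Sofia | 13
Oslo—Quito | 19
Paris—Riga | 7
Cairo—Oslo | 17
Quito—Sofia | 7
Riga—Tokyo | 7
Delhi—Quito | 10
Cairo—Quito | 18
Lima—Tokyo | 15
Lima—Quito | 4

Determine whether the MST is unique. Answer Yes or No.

Kruskal's algorithm — process edges by increasing weight (ties by edge label):
Lima—Quito (4): add — endpoints in different components.
Paris—Tokyo (5): add — endpoints in different components.
Paris—Riga (7): add — endpoints in different components.
Quito—Sofia (7): add — endpoints in different components.
Riga—Tokyo (7): skip — Riga and Tokyo already connected.
Delhi—Quito (10): add — endpoints in different components.
Cairo—Sofia (13): add — endpoints in different components.
Lima—Tokyo (15): add — endpoints in different components.
Cairo—Oslo (17): add — endpoints in different components.
Non-tree edge Riga—Tokyo has weight 7, equal to the heaviest edge on its tree cycle — swapping gives another MST of the same weight. Not unique.

No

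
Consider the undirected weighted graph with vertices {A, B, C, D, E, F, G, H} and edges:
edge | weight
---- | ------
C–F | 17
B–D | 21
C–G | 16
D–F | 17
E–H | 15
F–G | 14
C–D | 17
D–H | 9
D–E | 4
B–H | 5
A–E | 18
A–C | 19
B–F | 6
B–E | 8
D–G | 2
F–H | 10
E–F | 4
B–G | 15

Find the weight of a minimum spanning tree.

55

Kruskal's algorithm — process edges by increasing weight (ties by edge label):
D–G (2): add — endpoints in different components.
D–E (4): add — endpoints in different components.
E–F (4): add — endpoints in different components.
B–H (5): add — endpoints in different components.
B–F (6): add — endpoints in different components.
B–E (8): skip — B and E already connected.
D–H (9): skip — D and H already connected.
F–H (10): skip — F and H already connected.
F–G (14): skip — F and G already connected.
B–G (15): skip — B and G already connected.
E–H (15): skip — E and H already connected.
C–G (16): add — endpoints in different components.
C–D (17): skip — C and D already connected.
C–F (17): skip — C and F already connected.
D–F (17): skip — D and F already connected.
A–E (18): add — endpoints in different components.
MST edges: D–G, D–E, E–F, B–H, B–F, C–G, A–E; total weight 2+4+4+5+6+16+18 = 55.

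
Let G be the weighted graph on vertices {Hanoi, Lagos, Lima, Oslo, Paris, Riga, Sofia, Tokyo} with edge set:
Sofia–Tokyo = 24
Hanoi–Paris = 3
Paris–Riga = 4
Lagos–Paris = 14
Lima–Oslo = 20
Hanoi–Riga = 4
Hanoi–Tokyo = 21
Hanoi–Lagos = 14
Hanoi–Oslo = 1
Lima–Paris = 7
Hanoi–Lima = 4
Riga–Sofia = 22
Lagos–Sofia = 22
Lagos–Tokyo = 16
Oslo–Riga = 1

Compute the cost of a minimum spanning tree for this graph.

Prim, starting at Oslo.
Step 1: cheapest edge leaving the tree is Hanoi–Oslo (1); add Hanoi.
Step 2: cheapest edge leaving the tree is Oslo–Riga (1); add Riga.
Step 3: cheapest edge leaving the tree is Hanoi–Paris (3); add Paris.
Step 4: cheapest edge leaving the tree is Hanoi–Lima (4); add Lima.
Step 5: cheapest edge leaving the tree is Hanoi–Lagos (14); add Lagos.
Step 6: cheapest edge leaving the tree is Lagos–Tokyo (16); add Tokyo.
Step 7: cheapest edge leaving the tree is Lagos–Sofia (22); add Sofia.
MST edges: Hanoi–Oslo, Oslo–Riga, Hanoi–Paris, Hanoi–Lima, Hanoi–Lagos, Lagos–Tokyo, Lagos–Sofia; total weight 1+1+3+4+14+16+22 = 61.

61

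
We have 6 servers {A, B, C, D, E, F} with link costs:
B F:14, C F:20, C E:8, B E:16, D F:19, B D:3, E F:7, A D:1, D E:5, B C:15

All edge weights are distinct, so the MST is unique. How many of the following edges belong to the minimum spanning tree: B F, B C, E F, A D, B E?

Kruskal: consider edges lightest-first.
A D (1): add. Components now {A,D} {B} {C} {E} {F}
B D (3): add. Components now {A,B,D} {C} {E} {F}
D E (5): add. Components now {A,B,D,E} {C} {F}
E F (7): add. Components now {A,B,D,E,F} {C}
C E (8): add. Components now {A,B,C,D,E,F}
MST edge set: {A D, B D, D E, E F, C E}.
Of the listed edges, {E F, A D} are in the MST → 2.

2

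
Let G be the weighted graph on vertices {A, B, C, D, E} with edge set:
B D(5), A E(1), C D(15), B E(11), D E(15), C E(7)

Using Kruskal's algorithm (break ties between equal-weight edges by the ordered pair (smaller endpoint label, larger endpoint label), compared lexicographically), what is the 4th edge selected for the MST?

Kruskal's algorithm — process edges by increasing weight (ties by edge label):
A E (1): add. Components now {A,E} {B} {C} {D}
B D (5): add. Components now {A,E} {B,D} {C}
C E (7): add. Components now {A,C,E} {B,D}
B E (11): add. Components now {A,B,C,D,E}
The 4th edge added is B E.

B-E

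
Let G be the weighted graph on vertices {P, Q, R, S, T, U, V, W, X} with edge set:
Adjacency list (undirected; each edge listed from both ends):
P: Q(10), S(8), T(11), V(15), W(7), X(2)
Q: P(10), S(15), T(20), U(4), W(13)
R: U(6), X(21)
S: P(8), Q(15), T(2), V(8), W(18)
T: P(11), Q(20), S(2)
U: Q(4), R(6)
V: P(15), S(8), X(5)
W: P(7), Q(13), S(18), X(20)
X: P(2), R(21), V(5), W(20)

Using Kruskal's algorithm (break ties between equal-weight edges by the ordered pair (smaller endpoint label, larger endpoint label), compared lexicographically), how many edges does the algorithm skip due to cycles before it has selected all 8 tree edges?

1

Kruskal: consider edges lightest-first.
P–X (2): add — endpoints in different components.
S–T (2): add — endpoints in different components.
Q–U (4): add — endpoints in different components.
V–X (5): add — endpoints in different components.
R–U (6): add — endpoints in different components.
P–W (7): add — endpoints in different components.
P–S (8): add — endpoints in different components.
S–V (8): skip — V and S already connected.
P–Q (10): add — endpoints in different components.
Edges rejected before the tree was complete: 1.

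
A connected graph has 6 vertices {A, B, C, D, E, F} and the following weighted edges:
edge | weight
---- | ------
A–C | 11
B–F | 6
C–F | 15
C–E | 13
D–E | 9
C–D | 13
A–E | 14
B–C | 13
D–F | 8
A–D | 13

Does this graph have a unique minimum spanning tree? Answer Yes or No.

No

Kruskal: consider edges lightest-first.
B–F (6): add. Components now {A} {B,F} {C} {D} {E}
D–F (8): add. Components now {A} {B,D,F} {C} {E}
D–E (9): add. Components now {A} {B,D,E,F} {C}
A–C (11): add. Components now {A,C} {B,D,E,F}
A–D (13): add. Components now {A,B,C,D,E,F}
Non-tree edge C–D has weight 13, equal to the heaviest edge on its tree cycle — swapping gives another MST of the same weight. Not unique.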